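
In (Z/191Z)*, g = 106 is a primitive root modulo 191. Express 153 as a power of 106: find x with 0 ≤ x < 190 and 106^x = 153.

60

Baby-step giant-step with m = ceil(sqrt(190)) = 14.
Baby table (106^j mod 191 for j=0..13):
  0:1  1:106  2:158  3:131  4:134  5:70  6:162  7:173
  8:2  9:21  10:125  11:71  12:77  13:140
Giant step factor: 106^(-14) ≡ 135 (mod 191).
Scan 153·135^i mod 191 for i = 0, 1, …:
  i=0: 153   i=1: 27   i=2: 16   i=3: 59
  i=4: 134
Match at i=4, j=4: x = 4·14 + 4 = 60.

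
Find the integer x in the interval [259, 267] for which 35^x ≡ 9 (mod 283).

266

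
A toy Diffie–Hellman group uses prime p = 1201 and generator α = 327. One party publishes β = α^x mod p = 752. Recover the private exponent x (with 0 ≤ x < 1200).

1195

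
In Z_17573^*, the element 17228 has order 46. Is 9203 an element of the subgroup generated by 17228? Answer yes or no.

yes

9203 ∈ ⟨17228⟩ iff 9203^46 ≡ 1 (mod 17573), since |⟨17228⟩| = 46.
9203^46 mod 17573 = 1.
Since 1 = 1, 9203 lies in the subgroup.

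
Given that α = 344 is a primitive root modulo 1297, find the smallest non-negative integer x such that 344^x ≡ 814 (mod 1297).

978

Baby-step giant-step with m = ceil(sqrt(1296)) = 36.
Baby table (344^j mod 1297 for j=0..35):
  0:1  1:344  2:309  3:1239  4:800  5:236  6:770  7:292
  8:579  9:735  10:1222  11:140  12:171  13:459  14:959  15:458
  16:615  17:149  18:673  19:646  20:437  21:1173  22:145  23:594
  24:707  25:669  26:567  27:498  28:108  29:836  30:947  31:221
  32:798  33:845  34:152  35:408
Giant step factor: 344^(-36) ≡ 672 (mod 1297).
Scan 814·672^i mod 1297 for i = 0, 1, …:
  i=0: 814   i=1: 971   i=2: 121   i=3: 898
  i=4: 351   i=5: 1115   i=6: 911   i=7: 8
  i=8: 188   i=9: 527     …   i=26: 1109
  i=27: 770
Match at i=27, j=6: x = 27·36 + 6 = 978.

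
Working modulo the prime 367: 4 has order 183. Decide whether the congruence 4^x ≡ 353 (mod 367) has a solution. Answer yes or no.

353 ∈ ⟨4⟩ iff 353^183 ≡ 1 (mod 367), since |⟨4⟩| = 183.
353^183 mod 367 = 366.
Since 366 ≠ 1, 353 does not lie in the subgroup.

no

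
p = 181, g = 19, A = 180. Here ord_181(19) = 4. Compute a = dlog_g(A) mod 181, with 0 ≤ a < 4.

2

Successive powers of 19 modulo 181:
  19^0=1  19^1=19  19^2=180
So 19^2 ≡ 180 (mod 181), giving a = 2.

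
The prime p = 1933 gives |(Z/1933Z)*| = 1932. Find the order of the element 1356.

644

The order of 1356 must divide p − 1 = 1932 = 2^2 · 3 · 7 · 23.
Divisors: 1, 2, 3, 4, 6, 7, 12, 14, 21, 23, 28, 42, 46, 69, 84, 92, 138, 161, 276, 322, 483, 644, 966, 1932.
Check each in increasing order: 1356^1 ≡ 1356;  1356^2 ≡ 453;  1356^3 ≡ 1507;  1356^4 ≡ 311;  1356^6 ≡ 1707;  1356^7 ≡ 891;  1356^12 ≡ 818;  1356^14 ≡ 1351;  1356^21 ≡ 1415;  1356^23 ≡ 1172;  1356^28 ≡ 449;  1356^42 ≡ 1570;  1356^46 ≡ 1154;  1356^69 ≡ 1321;  1356^84 ≡ 325;  1356^92 ≡ 1812;  1356^138 ≡ 1475;  1356^161 ≡ 598;  1356^276 ≡ 1000;  1356^322 ≡ 1932;  1356^483 ≡ 1335;  1356^644 ≡ 1.
Smallest exponent giving 1 is 644.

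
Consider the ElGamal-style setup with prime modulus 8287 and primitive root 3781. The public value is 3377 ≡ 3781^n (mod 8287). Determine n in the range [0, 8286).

5634

Baby-step giant-step with m = ceil(sqrt(8286)) = 92.
Baby table (3781^j mod 8287 for j=0..91):
  0:1  1:3781  2:886  3:2018  4:6018  5:6243  6:3407  7:3869
  8:2134  9:5403  10:1288  11:5459  12:5849  13:5353  14:2839  15:2594
  16:4393  17:2785  18:5595  19:6271  20:1544  21:3816  22:629  23:8167
  24:2065  25:1411  26:6450  27:7096  28:4957  29:5510  30:8079  31:817
  32:6313  33:2893  34:7880  35:2515  36:4026  37:7374  38:3626  39:3208
  40:5567  41:8134  42:1597  43:5321  44:6152  45:7390  46:6113  47:810
  48:4707  49:4978  50:2041  51:1824  52:1760  53:99  54:1404  55:4844
  56:894  57:7405  58:4819  59:5813  60:1829  61:4091  62:4529  63:3207
  64:1786  65:7248  66:7866  67:7590  68:8196  69:3983  70:2244  71:6963
  72:7591  73:3690  74:4869  75:4262  76:4694  77:5547  78:7097  79:451
  80:6396  81:1810  82:6835  83:4269  84:6300  85:3462  86:4649  87:1142
  88:375  89:798  90:770  91:2633
Giant step factor: 3781^(-92) ≡ 1737 (mod 8287).
Scan 3377·1737^i mod 8287 for i = 0, 1, …:
  i=0: 3377   i=1: 6940   i=2: 5482   i=3: 471
  i=4: 6001   i=5: 6978   i=6: 5192   i=7: 2248
  i=8: 1599   i=9: 1318     …   i=60: 7233
  i=61: 629
Match at i=61, j=22: n = 61·92 + 22 = 5634.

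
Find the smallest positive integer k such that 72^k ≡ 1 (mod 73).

The order of 72 must divide p − 1 = 72 = 2^3 · 3^2.
Divisors: 1, 2, 3, 4, 6, 8, 9, 12, 18, 24, 36, 72.
Check each in increasing order: 72^1 ≡ 72;  72^2 ≡ 1.
Smallest exponent giving 1 is 2.

2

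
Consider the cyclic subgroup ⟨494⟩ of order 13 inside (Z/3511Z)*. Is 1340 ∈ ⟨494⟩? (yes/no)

⟨494⟩ has order 13; its elements mod 3511 are {1, 88, 245, 338, 494, 722, 1340, 1479, 1656, 1777, 1892, 1955, 2057}.
1340 is in this set.

yes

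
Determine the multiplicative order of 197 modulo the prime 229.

76

The order of 197 must divide p − 1 = 228 = 2^2 · 3 · 19.
Divisors: 1, 2, 3, 4, 6, 12, 19, 38, 57, 76, 114, 228.
Check each in increasing order: 197^1 ≡ 197;  197^2 ≡ 108;  197^3 ≡ 208;  197^4 ≡ 214;  197^6 ≡ 212;  197^12 ≡ 60;  197^19 ≡ 122;  197^38 ≡ 228;  197^57 ≡ 107;  197^76 ≡ 1.
Smallest exponent giving 1 is 76.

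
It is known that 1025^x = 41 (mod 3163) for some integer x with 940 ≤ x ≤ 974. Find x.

971

Compute 1025^940 mod 3163 = 2405, then multiply by 1025 repeatedly:
  1025^940=2405  1025^941=1148  1025^942=64  1025^943=2340  1025^944=946
  1025^945=1772  1025^946=738  1025^947=493  1025^948=2408  1025^949=1060
  1025^950=1591  1025^951=1830  1025^952=91  1025^953=1548  1025^954=2037
  1025^955=345  1025^956=2532  1025^957=1640  1025^958=1447  1025^959=2891
  1025^960=2707  1025^961=724  1025^962=1958  1025^963=1608  1025^964=277
  1025^965=2418  1025^966=1821  1025^967=355  1025^968=130  1025^969=404
  1025^970=2910  1025^971=41
Found 41 at exponent 971.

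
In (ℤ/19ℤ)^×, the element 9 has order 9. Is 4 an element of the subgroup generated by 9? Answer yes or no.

4 ∈ ⟨9⟩ iff 4^9 ≡ 1 (mod 19), since |⟨9⟩| = 9.
4^9 mod 19 = 1.
Since 1 = 1, 4 lies in the subgroup.

yes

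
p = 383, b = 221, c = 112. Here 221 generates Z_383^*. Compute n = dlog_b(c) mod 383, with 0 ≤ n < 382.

32

Baby-step giant-step with m = ceil(sqrt(382)) = 20.
Baby table (221^j mod 383 for j=0..19):
  0:1  1:221  2:200  3:155  4:168  5:360  6:279  7:379
  8:265  9:349  10:146  11:94  12:92  13:33  14:16  15:89
  16:136  17:182  18:7  19:15
Giant step factor: 221^(-20) ≡ 206 (mod 383).
Scan 112·206^i mod 383 for i = 0, 1, …:
  i=0: 112   i=1: 92
Match at i=1, j=12: n = 1·20 + 12 = 32.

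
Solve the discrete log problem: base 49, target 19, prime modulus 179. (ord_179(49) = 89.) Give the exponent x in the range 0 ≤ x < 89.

Baby-step giant-step with m = ceil(sqrt(89)) = 10.
Baby table (49^j mod 179 for j=0..9):
  0:1  1:49  2:74  3:46  4:106  5:3  6:147  7:43
  8:138  9:139
Giant step factor: 49^(-10) ≡ 20 (mod 179).
Scan 19·20^i mod 179 for i = 0, 1, …:
  i=0: 19   i=1: 22   i=2: 82   i=3: 29
  i=4: 43
Match at i=4, j=7: x = 4·10 + 7 = 47.

47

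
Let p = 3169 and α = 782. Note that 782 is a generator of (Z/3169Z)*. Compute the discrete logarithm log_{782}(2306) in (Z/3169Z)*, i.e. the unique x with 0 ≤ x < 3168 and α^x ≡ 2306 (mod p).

173

Baby-step giant-step with m = ceil(sqrt(3168)) = 57.
Baby table (782^j mod 3169 for j=0..56):
  0:1  1:782  2:3076  3:161  4:2311  5:872  6:569  7:1298
  8:956  9:2877  10:2993  11:1804  12:523  13:185  14:2065  15:1809
  16:1264  17:2889  18:2870  19:688  20:2455  21:2565  22:3022  23:2299
  24:995  25:1685  26:2535  27:1745  28:1920  29:2503  30:2073  31:1727
  32:520  33:1008  34:2344  35:1326  36:669  37:273  38:1163  39:3132
  40:2756  41:272  42:381  43:56  44:2595  45:1130  46:2678  47:2656
  48:1297  49:174  50:2970  51:2832  52:2662  53:2820  54:2785  55:767
  56:853
Giant step factor: 782^(-57) ≡ 2613 (mod 3169).
Scan 2306·2613^i mod 3169 for i = 0, 1, …:
  i=0: 2306   i=1: 1309   i=2: 1066   i=3: 3076
Match at i=3, j=2: x = 3·57 + 2 = 173.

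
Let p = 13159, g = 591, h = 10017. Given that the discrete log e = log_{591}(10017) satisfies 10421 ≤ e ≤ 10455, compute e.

Compute 591^10421 mod 13159 = 8232, then multiply by 591 repeatedly:
  591^10421=8232  591^10422=9441  591^10423=215  591^10424=8634  591^10425=10161
  591^10426=4647  591^10427=9305  591^10428=11952  591^10429=10408  591^10430=5875
  591^10431=11308  591^10432=11415  591^10433=8857  591^10434=10364  591^10435=6189
  591^10436=12656  591^10437=5384  591^10438=10625  591^10439=2532  591^10440=9445
  591^10441=2579  591^10442=10904  591^10443=9513  591^10444=3290  591^10445=10017
Found 10017 at exponent 10445.

10445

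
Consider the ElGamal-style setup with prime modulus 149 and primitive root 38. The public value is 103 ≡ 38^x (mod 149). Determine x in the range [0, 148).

Baby-step giant-step with m = ceil(sqrt(148)) = 13.
Baby table (38^j mod 149 for j=0..12):
  0:1  1:38  2:103  3:40  4:30  5:97  6:110  7:8
  8:6  9:79  10:22  11:91  12:31
Giant step factor: 38^(-13) ≡ 117 (mod 149).
Scan 103·117^i mod 149 for i = 0, 1, …:
  i=0: 103
Match at i=0, j=2: x = 0·13 + 2 = 2.

2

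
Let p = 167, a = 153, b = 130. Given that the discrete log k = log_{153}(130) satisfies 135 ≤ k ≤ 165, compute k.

Compute 153^135 mod 167 = 67, then multiply by 153 repeatedly:
  153^135=67  153^136=64  153^137=106  153^138=19  153^139=68
  153^140=50  153^141=135  153^142=114  153^143=74  153^144=133
  153^145=142  153^146=16  153^147=110  153^148=130
Found 130 at exponent 148.

148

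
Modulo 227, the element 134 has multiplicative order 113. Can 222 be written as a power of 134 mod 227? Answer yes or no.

yes

222 ∈ ⟨134⟩ iff 222^113 ≡ 1 (mod 227), since |⟨134⟩| = 113.
222^113 mod 227 = 1.
Since 1 = 1, 222 lies in the subgroup.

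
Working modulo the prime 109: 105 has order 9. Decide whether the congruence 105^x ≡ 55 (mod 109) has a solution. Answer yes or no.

55 ∈ ⟨105⟩ iff 55^9 ≡ 1 (mod 109), since |⟨105⟩| = 9.
55^9 mod 109 = 33.
Since 33 ≠ 1, 55 does not lie in the subgroup.

no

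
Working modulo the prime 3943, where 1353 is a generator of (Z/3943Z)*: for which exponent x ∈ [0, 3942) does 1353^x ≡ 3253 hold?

2767

Baby-step giant-step with m = ceil(sqrt(3942)) = 63.
Baby table (1353^j mod 3943 for j=0..62):
  0:1  1:1353  2:1057  3:2755  4:1380  5:2101  6:3693  7:848
  8:3874  9:1275  10:1984  11:3112  12:3355  13:922  14:1478  15:633
  16:818  17:2714  18:1109  19:2137  20:1142  21:3413  22:536  23:3639
  24:2703  25:1998  26:2339  27:2381  28:62  29:1083  30:2446  31:1261
  32:2757  33:143  34:272  35:1317  36:3608  37:190  38:775  39:3680
  40:2974  41:1962  42:947  43:3759  44:3400  45:2662  46:1727  47:2375
  48:3773  49:2627  50:1688  51:867  52:1980  53:1643  54:3070  55:1731
  56:3844  57:115  58:1818  59:3265  60:1385  61:980  62:1092
Giant step factor: 1353^(-63) ≡ 1105 (mod 3943).
Scan 3253·1105^i mod 3943 for i = 0, 1, …:
  i=0: 3253   i=1: 2492   i=2: 1446   i=3: 915
  i=4: 1667   i=5: 654   i=6: 1101   i=7: 2161
  i=8: 2390   i=9: 3083     …   i=42: 908
  i=43: 1818
Match at i=43, j=58: x = 43·63 + 58 = 2767.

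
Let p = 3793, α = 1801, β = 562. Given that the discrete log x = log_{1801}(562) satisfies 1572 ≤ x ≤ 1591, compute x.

1588

Compute 1801^1572 mod 3793 = 1156, then multiply by 1801 repeatedly:
  1801^1572=1156  1801^1573=3392  1801^1574=2262  1801^1575=180  1801^1576=1775
  1801^1577=3069  1801^1578=868  1801^1579=552  1801^1580=386  1801^1581=1067
  1801^1582=2409  1801^1583=3210  1801^1584=678  1801^1585=3525  1801^1586=2836
  1801^1587=2258  1801^1588=562
Found 562 at exponent 1588.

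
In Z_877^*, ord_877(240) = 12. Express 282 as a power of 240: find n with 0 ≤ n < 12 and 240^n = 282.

Successive powers of 240 modulo 877:
  240^0=1  240^1=240  240^2=595  240^3=726  240^4=594  240^5=486
  240^6=876  240^7=637  240^8=282
So 240^8 ≡ 282 (mod 877), giving n = 8.

8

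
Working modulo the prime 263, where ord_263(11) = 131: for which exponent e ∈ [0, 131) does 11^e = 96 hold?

66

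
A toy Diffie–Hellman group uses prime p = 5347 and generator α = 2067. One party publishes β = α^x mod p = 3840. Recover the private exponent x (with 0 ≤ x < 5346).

4860

Baby-step giant-step with m = ceil(sqrt(5346)) = 74.
Baby table (2067^j mod 5347 for j=0..73):
  0:1  1:2067  2:236  3:1235  4:2226  5:2722  6:1330  7:752
  8:3754  9:1021  10:3689  11:341  12:4390  13:271  14:4069  15:5139
  16:3171  17:4382  18:5123  19:2181  20:606  21:1404  22:3994  23:5177
  24:1512  25:2656  26:3930  27:1217  28:2449  29:3821  30:488  31:3460
  32:2881  33:3816  34:847  35:2280  36:2053  37:3380  38:3278  39:977
  40:3640  41:651  42:3520  43:3920  44:1935  45:89  46:2165  47:4963
  48:2975  49:275  50:1643  51:736  52:2764  53:2592  54:5317  55:2154
  56:3614  57:379  58:2731  59:3892  60:2876  61:4175  62:5014  63:1452
  64:1617  65:464  66:1975  67:2564  68:911  69:893  70:1116  71:2215
  72:1373  73:4081
Giant step factor: 2067^(-74) ≡ 5342 (mod 5347).
Scan 3840·5342^i mod 5347 for i = 0, 1, …:
  i=0: 3840   i=1: 2188   i=2: 5101   i=3: 1230
  i=4: 4544   i=5: 4015   i=6: 1313   i=7: 4129
  i=8: 743   i=9: 1632     …   i=64: 3949
  i=65: 1643
Match at i=65, j=50: x = 65·74 + 50 = 4860.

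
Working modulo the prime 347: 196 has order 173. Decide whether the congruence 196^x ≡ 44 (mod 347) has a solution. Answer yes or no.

yes

44 ∈ ⟨196⟩ iff 44^173 ≡ 1 (mod 347), since |⟨196⟩| = 173.
44^173 mod 347 = 1.
Since 1 = 1, 44 lies in the subgroup.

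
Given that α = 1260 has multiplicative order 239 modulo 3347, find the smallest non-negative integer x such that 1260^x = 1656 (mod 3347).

Baby-step giant-step with m = ceil(sqrt(239)) = 16.
Baby table (1260^j mod 3347 for j=0..15):
  0:1  1:1260  2:1122  3:1286  4:412  5:335  6:378  7:1006
  8:2394  9:793  10:1774  11:2791  12:2310  13:2057  14:1242  15:1871
Giant step factor: 1260^(-16) ≡ 2436 (mod 3347).
Scan 1656·2436^i mod 3347 for i = 0, 1, …:
  i=0: 1656   i=1: 881   i=2: 689   i=3: 1557
  i=4: 701   i=5: 666   i=6: 2428   i=7: 459
  i=8: 226   i=9: 1628   i=10: 2960   i=11: 1122
Match at i=11, j=2: x = 11·16 + 2 = 178.

178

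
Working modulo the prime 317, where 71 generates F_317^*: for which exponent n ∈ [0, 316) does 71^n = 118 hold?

Baby-step giant-step with m = ceil(sqrt(316)) = 18.
Baby table (71^j mod 317 for j=0..17):
  0:1  1:71  2:286  3:18  4:10  5:76  6:7  7:180
  8:100  9:126  10:70  11:215  12:49  13:309  14:66  15:248
  16:173  17:237
Giant step factor: 71^(-18) ≡ 61 (mod 317).
Scan 118·61^i mod 317 for i = 0, 1, …:
  i=0: 118   i=1: 224   i=2: 33   i=3: 111
  i=4: 114   i=5: 297   i=6: 48   i=7: 75
  i=8: 137   i=9: 115     …   i=16: 151
  i=17: 18
Match at i=17, j=3: n = 17·18 + 3 = 309.

309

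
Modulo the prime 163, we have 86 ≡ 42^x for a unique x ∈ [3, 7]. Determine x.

3

Compute 42^3 mod 163 = 86, then multiply by 42 repeatedly:
  42^3=86
Found 86 at exponent 3.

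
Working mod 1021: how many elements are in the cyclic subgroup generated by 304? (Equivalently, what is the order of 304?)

1020

The order of 304 must divide p − 1 = 1020 = 2^2 · 3 · 5 · 17.
Divisors: 1, 2, 3, 4, 5, 6, 10, 12, 15, 17, 20, 30, 34, 51, 60, 68, 85, 102, 170, 204, 255, 340, 510, 1020.
Check each in increasing order: 304^1 ≡ 304;  304^2 ≡ 526;  304^3 ≡ 628;  304^4 ≡ 1006;  304^5 ≡ 545;  304^6 ≡ 278;  304^10 ≡ 935;  304^12 ≡ 709;  304^15 ≡ 96;  304^17 ≡ 467;  304^20 ≡ 249;  304^30 ≡ 27;  304^34 ≡ 616;  304^51 ≡ 771;  304^60 ≡ 729;  304^68 ≡ 665;  304^85 ≡ 171;  304^102 ≡ 219;  304^170 ≡ 653;  304^204 ≡ 995;  304^255 ≡ 374;  304^340 ≡ 652;  304^510 ≡ 1020;  304^1020 ≡ 1.
Smallest exponent giving 1 is 1020.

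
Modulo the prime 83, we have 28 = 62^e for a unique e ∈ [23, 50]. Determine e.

36

Compute 62^23 mod 83 = 13, then multiply by 62 repeatedly:
  62^23=13  62^24=59  62^25=6  62^26=40  62^27=73
  62^28=44  62^29=72  62^30=65  62^31=46  62^32=30
  62^33=34  62^34=33  62^35=54  62^36=28
Found 28 at exponent 36.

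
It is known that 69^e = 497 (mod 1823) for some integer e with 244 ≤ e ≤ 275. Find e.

Compute 69^244 mod 1823 = 578, then multiply by 69 repeatedly:
  69^244=578  69^245=1599  69^246=951  69^247=1814  69^248=1202
  69^249=903  69^250=325  69^251=549  69^252=1421  69^253=1430
  69^254=228  69^255=1148  69^256=823  69^257=274  69^258=676
  69^259=1069  69^260=841  69^261=1516  69^262=693  69^263=419
  69^264=1566  69^265=497
Found 497 at exponent 265.

265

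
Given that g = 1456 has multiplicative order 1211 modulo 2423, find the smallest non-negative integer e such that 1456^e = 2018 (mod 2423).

323

Baby-step giant-step with m = ceil(sqrt(1211)) = 35.
Baby table (1456^j mod 2423 for j=0..34):
  0:1  1:1456  2:2234  3:1038  4:1799  5:81  6:1632  7:1652
  8:1696  9:339  10:1715  11:1350  12:547  13:1688  14:806  15:804
  16:315  17:693  18:1040  19:2288  20:2126  21:1285  22:404  23:1858
  24:1180  25:173  26:2319  27:1225  28:272  29:1083  30:1898  31:1268
  32:2305  33:225  34:495
Giant step factor: 1456^(-35) ≡ 89 (mod 2423).
Scan 2018·89^i mod 2423 for i = 0, 1, …:
  i=0: 2018   i=1: 300   i=2: 47   i=3: 1760
  i=4: 1568   i=5: 1441   i=6: 2253   i=7: 1831
  i=8: 618   i=9: 1696
Match at i=9, j=8: e = 9·35 + 8 = 323.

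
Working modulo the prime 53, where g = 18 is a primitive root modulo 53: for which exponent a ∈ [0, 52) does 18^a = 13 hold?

Successive powers of 18 modulo 53:
  18^0=1  18^1=18  18^2=6  18^3=2  18^4=36  18^5=12
  18^6=4  18^7=19  18^8=24  18^9=8  18^10=38  18^11=48
  18^12=16  18^13=23  18^14=43  18^15=32  18^16=46  18^17=33
  18^18=11  18^19=39  18^20=13
So 18^20 ≡ 13 (mod 53), giving a = 20.

20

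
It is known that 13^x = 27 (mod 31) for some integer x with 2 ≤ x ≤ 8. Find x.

Compute 13^2 mod 31 = 14, then multiply by 13 repeatedly:
  13^2=14  13^3=27
Found 27 at exponent 3.

3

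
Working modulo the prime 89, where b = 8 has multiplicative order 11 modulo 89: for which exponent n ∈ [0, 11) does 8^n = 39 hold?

6

Successive powers of 8 modulo 89:
  8^0=1  8^1=8  8^2=64  8^3=67  8^4=2  8^5=16
  8^6=39
So 8^6 ≡ 39 (mod 89), giving n = 6.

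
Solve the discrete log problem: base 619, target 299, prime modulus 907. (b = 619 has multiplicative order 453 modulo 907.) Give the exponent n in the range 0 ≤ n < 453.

Baby-step giant-step with m = ceil(sqrt(453)) = 22.
Baby table (619^j mod 907 for j=0..21):
  0:1  1:619  2:407  3:694  4:575  5:381  6:19  7:877
  8:477  9:488  10:41  11:890  12:361  13:337  14:900  15:202
  16:779  17:584  18:510  19:54  20:774  21:210
Giant step factor: 619^(-22) ≡ 204 (mod 907).
Scan 299·204^i mod 907 for i = 0, 1, …:
  i=0: 299   i=1: 227   i=2: 51   i=3: 427
  i=4: 36   i=5: 88   i=6: 719   i=7: 649
  i=8: 881   i=9: 138     …   i=14: 529
  i=15: 890
Match at i=15, j=11: n = 15·22 + 11 = 341.

341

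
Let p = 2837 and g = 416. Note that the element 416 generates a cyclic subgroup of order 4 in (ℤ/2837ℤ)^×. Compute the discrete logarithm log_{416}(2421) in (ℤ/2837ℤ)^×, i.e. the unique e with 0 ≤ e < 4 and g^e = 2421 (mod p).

Successive powers of 416 modulo 2837:
  416^0=1  416^1=416  416^2=2836  416^3=2421
So 416^3 ≡ 2421 (mod 2837), giving e = 3.

3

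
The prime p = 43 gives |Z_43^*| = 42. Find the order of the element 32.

14

The order of 32 must divide p − 1 = 42 = 2 · 3 · 7.
Divisors: 1, 2, 3, 6, 7, 14, 21, 42.
Check each in increasing order: 32^1 ≡ 32;  32^2 ≡ 35;  32^3 ≡ 2;  32^6 ≡ 4;  32^7 ≡ 42;  32^14 ≡ 1.
Smallest exponent giving 1 is 14.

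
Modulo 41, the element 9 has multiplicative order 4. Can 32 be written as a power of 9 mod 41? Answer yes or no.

⟨9⟩ has order 4; its elements mod 41 are {1, 9, 32, 40}.
32 is in this set.

yes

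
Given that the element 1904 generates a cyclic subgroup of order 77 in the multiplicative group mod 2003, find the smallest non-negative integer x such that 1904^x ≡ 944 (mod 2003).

69

Baby-step giant-step with m = ceil(sqrt(77)) = 9.
Baby table (1904^j mod 2003 for j=0..8):
  0:1  1:1904  2:1789  3:1156  4:1730  5:988  6:335  7:886
  8:418
Giant step factor: 1904^(-9) ≡ 1953 (mod 2003).
Scan 944·1953^i mod 2003 for i = 0, 1, …:
  i=0: 944   i=1: 872   i=2: 466   i=3: 736
  i=4: 1257   i=5: 1246   i=6: 1796   i=7: 335
Match at i=7, j=6: x = 7·9 + 6 = 69.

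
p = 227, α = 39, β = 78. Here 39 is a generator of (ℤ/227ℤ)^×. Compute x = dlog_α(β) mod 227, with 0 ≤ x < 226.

208

Baby-step giant-step with m = ceil(sqrt(226)) = 16.
Baby table (39^j mod 227 for j=0..15):
  0:1  1:39  2:159  3:72  4:84  5:98  6:190  7:146
  8:19  9:60  10:70  11:6  12:7  13:46  14:205  15:50
Giant step factor: 39^(-16) ≡ 144 (mod 227).
Scan 78·144^i mod 227 for i = 0, 1, …:
  i=0: 78   i=1: 109   i=2: 33   i=3: 212
  i=4: 110   i=5: 177   i=6: 64   i=7: 136
  i=8: 62   i=9: 75   i=10: 131   i=11: 23
  i=12: 134   i=13: 1
Match at i=13, j=0: x = 13·16 + 0 = 208.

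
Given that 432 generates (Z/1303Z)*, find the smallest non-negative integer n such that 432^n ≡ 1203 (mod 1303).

857

Baby-step giant-step with m = ceil(sqrt(1302)) = 37.
Baby table (432^j mod 1303 for j=0..36):
  0:1  1:432  2:295  3:1049  4:1027  5:644  6:669  7:1045
  8:602  9:767  10:382  11:846  12:632  13:697  14:111  15:1044
  16:170  17:472  18:636  19:1122  20:1291  21:28  22:369  23:442
  24:706  25:90  26:1093  27:490  28:594  29:1220  30:628  31:272
  32:234  33:757  34:1274  35:502  36:566
Giant step factor: 432^(-37) ≡ 885 (mod 1303).
Scan 1203·885^i mod 1303 for i = 0, 1, …:
  i=0: 1203   i=1: 104   i=2: 830   i=3: 961
  i=4: 929   i=5: 1275   i=6: 1280   i=7: 493
  i=8: 1103   i=9: 208     …   i=22: 1211
  i=23: 669
Match at i=23, j=6: n = 23·37 + 6 = 857.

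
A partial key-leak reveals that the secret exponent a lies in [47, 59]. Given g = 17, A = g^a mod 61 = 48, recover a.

Compute 17^47 mod 61 = 7, then multiply by 17 repeatedly:
  17^47=7  17^48=58  17^49=10  17^50=48
Found 48 at exponent 50.

50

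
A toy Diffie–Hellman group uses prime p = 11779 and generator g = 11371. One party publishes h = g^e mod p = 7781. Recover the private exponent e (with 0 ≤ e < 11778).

Baby-step giant-step with m = ceil(sqrt(11778)) = 109.
Baby table (11371^j mod 11779 for j=0..108):
  0:1  1:11371  2:1558  3:402  4:890  5:2029  6:8477  7:4410
  8:2907  9:3623  10:5970  11:2493  12:7629  13:8803  14:971  15:4318
  16:5106  17:1635  18:4323  19:3066  20:9425  21:6333  22:7516  23:7791
  24:1602  25:6008  26:10547  27:7938  28:521  29:11233  30:10746  31:9199
  32:4309  33:8778  34:11171  35:705  36:6835  37:2943  38:714  39:3163
  40:5186  41:4332  42:11173  43:11668  44:9951  45:3747  46:2494  47:7221
  48:10361  49:1373  50:5208  51:7135  52:10112  53:8733  54:5973  55:1269
  56:524  57:10009  58:3641  59:10405  60:6979  61:3086  62:1265  63:2156
  64:3777  65:2033  66:6845  67:10642  68:4515  69:7183  70:2307  71:1064
  72:1711  73:8652  74:3684  75:4640  76:3299  77:8593  78:4198  79:6950
  80:3139  81:3199  82:2277  83:1525  84:2087  85:8371  86:542  87:2665
  88:8127  89:5862  90:11220  91:4271  92:724  93:10862  94:8987  95:8352
  96:8294  97:8400  98:489  99:731  100:8006  101:8114  102:11166  103:2745
  104:10824  105:933  106:8043  107:4797  108:9917
Giant step factor: 11371^(-109) ≡ 11660 (mod 11779).
Scan 7781·11660^i mod 11779 for i = 0, 1, …:
  i=0: 7781   i=1: 4602   i=2: 5975   i=3: 7494
  i=4: 3418   i=5: 5523   i=6: 2387   i=7: 10422
  i=8: 8356   i=9: 6851     …   i=104: 9483
  i=105: 2307
Match at i=105, j=70: e = 105·109 + 70 = 11515.

11515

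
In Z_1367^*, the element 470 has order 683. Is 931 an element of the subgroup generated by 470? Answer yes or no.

931 ∈ ⟨470⟩ iff 931^683 ≡ 1 (mod 1367), since |⟨470⟩| = 683.
931^683 mod 1367 = 1.
Since 1 = 1, 931 lies in the subgroup.

yes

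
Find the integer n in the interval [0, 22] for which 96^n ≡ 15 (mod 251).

6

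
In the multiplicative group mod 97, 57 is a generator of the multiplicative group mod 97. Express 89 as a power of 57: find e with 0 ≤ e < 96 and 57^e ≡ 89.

90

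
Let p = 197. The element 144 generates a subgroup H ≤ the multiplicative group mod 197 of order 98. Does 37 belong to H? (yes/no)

yes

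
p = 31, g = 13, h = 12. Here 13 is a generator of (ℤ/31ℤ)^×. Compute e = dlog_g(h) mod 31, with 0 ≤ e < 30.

29

Successive powers of 13 modulo 31:
  13^0=1  13^1=13  13^2=14  13^3=27  13^4=10  13^5=6
  13^6=16  13^7=22  13^8=7  13^9=29  13^10=5  13^11=3
  13^12=8  13^13=11  13^14=19  13^15=30  13^16=18  13^17=17
  13^18=4  13^19=21  13^20=25  13^21=15  13^22=9  13^23=24
  13^24=2  13^25=26  13^26=28  13^27=23  13^28=20  13^29=12
So 13^29 ≡ 12 (mod 31), giving e = 29.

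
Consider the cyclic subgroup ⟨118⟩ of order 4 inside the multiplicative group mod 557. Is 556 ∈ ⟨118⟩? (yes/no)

yes

556 ∈ ⟨118⟩ iff 556^4 ≡ 1 (mod 557), since |⟨118⟩| = 4.
556^4 mod 557 = 1.
Since 1 = 1, 556 lies in the subgroup.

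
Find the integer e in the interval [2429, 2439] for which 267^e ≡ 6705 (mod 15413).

2432

Compute 267^2429 mod 15413 = 11414, then multiply by 267 repeatedly:
  267^2429=11414  267^2430=11177  267^2431=9550  267^2432=6705
Found 6705 at exponent 2432.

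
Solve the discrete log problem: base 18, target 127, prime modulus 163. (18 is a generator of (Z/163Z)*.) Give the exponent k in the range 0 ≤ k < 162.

3

Successive powers of 18 modulo 163:
  18^0=1  18^1=18  18^2=161  18^3=127
So 18^3 ≡ 127 (mod 163), giving k = 3.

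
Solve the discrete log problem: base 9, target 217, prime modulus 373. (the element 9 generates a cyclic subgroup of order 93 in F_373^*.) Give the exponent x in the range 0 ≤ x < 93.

30

Successive powers of 9 modulo 373:
  9^0=1  9^1=9  9^2=81  9^3=356  9^4=220  9^5=115
  9^6=289  9^7=363  9^8=283  9^9=309  9^10=170  9^11=38
  9^12=342  9^13=94  9^14=100  9^15=154  9^16=267  9^17=165
  9^18=366  9^19=310  9^20=179  9^21=119  9^22=325  9^23=314
  9^24=215  9^25=70  9^26=257  9^27=75  9^28=302  9^29=107
  9^30=217
So 9^30 ≡ 217 (mod 373), giving x = 30.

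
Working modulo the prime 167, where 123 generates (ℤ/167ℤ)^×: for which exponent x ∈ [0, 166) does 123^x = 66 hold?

Baby-step giant-step with m = ceil(sqrt(166)) = 13.
Baby table (123^j mod 167 for j=0..12):
  0:1  1:123  2:99  3:153  4:115  5:117  6:29  7:60
  8:32  9:95  10:162  11:53  12:6
Giant step factor: 123^(-13) ≡ 136 (mod 167).
Scan 66·136^i mod 167 for i = 0, 1, …:
  i=0: 66   i=1: 125   i=2: 133   i=3: 52
  i=4: 58   i=5: 39   i=6: 127   i=7: 71
  i=8: 137   i=9: 95
Match at i=9, j=9: x = 9·13 + 9 = 126.

126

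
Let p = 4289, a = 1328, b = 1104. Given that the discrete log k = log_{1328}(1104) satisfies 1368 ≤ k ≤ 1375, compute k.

1370

Compute 1328^1368 mod 4289 = 369, then multiply by 1328 repeatedly:
  1328^1368=369  1328^1369=1086  1328^1370=1104
Found 1104 at exponent 1370.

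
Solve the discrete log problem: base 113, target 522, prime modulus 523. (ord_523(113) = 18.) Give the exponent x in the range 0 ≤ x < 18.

9

Successive powers of 113 modulo 523:
  113^0=1  113^1=113  113^2=217  113^3=463  113^4=19  113^5=55
  113^6=462  113^7=429  113^8=361  113^9=522
So 113^9 ≡ 522 (mod 523), giving x = 9.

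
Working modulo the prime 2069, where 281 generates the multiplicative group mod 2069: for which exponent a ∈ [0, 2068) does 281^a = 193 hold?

Baby-step giant-step with m = ceil(sqrt(2068)) = 46.
Baby table (281^j mod 2069 for j=0..45):
  0:1  1:281  2:339  3:85  4:1126  5:1918  6:1018  7:536
  8:1648  9:1701  10:42  11:1457  12:1824  13:1501  14:1774  15:1934
  16:1376  17:1822  18:939  19:1096  20:1764  21:1193  22:55  23:972
  24:24  25:537  26:1929  27:2040  28:127  29:514  30:1673  31:450
  32:241  33:1513  34:1008  35:1864  36:327  37:851  38:1196  39:898
  40:1989  41:279  42:1846  43:1476  44:956  45:1735
Giant step factor: 281^(-46) ≡ 895 (mod 2069).
Scan 193·895^i mod 2069 for i = 0, 1, …:
  i=0: 193   i=1: 1008
Match at i=1, j=34: a = 1·46 + 34 = 80.

80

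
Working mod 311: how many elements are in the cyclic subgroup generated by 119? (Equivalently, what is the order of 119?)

The order of 119 must divide p − 1 = 310 = 2 · 5 · 31.
Divisors: 1, 2, 5, 10, 31, 62, 155, 310.
Check each in increasing order: 119^1 ≡ 119;  119^2 ≡ 166;  119^5 ≡ 291;  119^10 ≡ 89;  119^31 ≡ 305;  119^62 ≡ 36;  119^155 ≡ 310;  119^310 ≡ 1.
Smallest exponent giving 1 is 310.

310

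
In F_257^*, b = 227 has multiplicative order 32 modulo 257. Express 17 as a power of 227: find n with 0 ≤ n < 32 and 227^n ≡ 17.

Successive powers of 227 modulo 257:
  227^0=1  227^1=227  227^2=129  227^3=242  227^4=193  227^5=121
  227^6=225  227^7=189  227^8=241  227^9=223  227^10=249  227^11=240
  227^12=253  227^13=120  227^14=255  227^15=60  227^16=256  227^17=30
  227^18=128  227^19=15  227^20=64  227^21=136  227^22=32  227^23=68
  227^24=16  227^25=34  227^26=8  227^27=17
So 227^27 ≡ 17 (mod 257), giving n = 27.

27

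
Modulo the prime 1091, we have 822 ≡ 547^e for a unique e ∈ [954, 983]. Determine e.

972

Compute 547^954 mod 1091 = 639, then multiply by 547 repeatedly:
  547^954=639  547^955=413  547^956=74  547^957=111  547^958=712
  547^959=1068  547^960=511  547^961=221  547^962=877  547^963=770
  547^964=64  547^965=96  547^966=144  547^967=216  547^968=324
  547^969=486  547^970=729  547^971=548  547^972=822
Found 822 at exponent 972.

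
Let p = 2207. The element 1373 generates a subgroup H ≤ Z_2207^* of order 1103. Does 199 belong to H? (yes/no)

no

199 ∈ ⟨1373⟩ iff 199^1103 ≡ 1 (mod 2207), since |⟨1373⟩| = 1103.
199^1103 mod 2207 = 2206.
Since 2206 ≠ 1, 199 does not lie in the subgroup.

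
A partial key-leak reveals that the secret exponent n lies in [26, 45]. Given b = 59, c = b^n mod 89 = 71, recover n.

26

Compute 59^26 mod 89 = 71, then multiply by 59 repeatedly:
  59^26=71
Found 71 at exponent 26.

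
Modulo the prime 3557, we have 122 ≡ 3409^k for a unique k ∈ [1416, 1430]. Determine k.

Compute 3409^1416 mod 3557 = 1996, then multiply by 3409 repeatedly:
  3409^1416=1996  3409^1417=3380  3409^1418=1297  3409^1419=122
Found 122 at exponent 1419.

1419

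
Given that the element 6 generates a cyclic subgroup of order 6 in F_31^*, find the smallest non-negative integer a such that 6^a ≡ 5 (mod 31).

2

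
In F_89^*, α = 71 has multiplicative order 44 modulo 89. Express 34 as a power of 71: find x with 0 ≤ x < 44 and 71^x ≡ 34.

33

Baby-step giant-step with m = ceil(sqrt(44)) = 7.
Baby table (71^j mod 89 for j=0..6):
  0:1  1:71  2:57  3:42  4:45  5:80  6:73
Giant step factor: 71^(-7) ≡ 17 (mod 89).
Scan 34·17^i mod 89 for i = 0, 1, …:
  i=0: 34   i=1: 44   i=2: 36   i=3: 78
  i=4: 80
Match at i=4, j=5: x = 4·7 + 5 = 33.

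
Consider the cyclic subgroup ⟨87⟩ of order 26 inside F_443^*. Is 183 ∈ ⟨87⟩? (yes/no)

no

183 ∈ ⟨87⟩ iff 183^26 ≡ 1 (mod 443), since |⟨87⟩| = 26.
183^26 mod 443 = 67.
Since 67 ≠ 1, 183 does not lie in the subgroup.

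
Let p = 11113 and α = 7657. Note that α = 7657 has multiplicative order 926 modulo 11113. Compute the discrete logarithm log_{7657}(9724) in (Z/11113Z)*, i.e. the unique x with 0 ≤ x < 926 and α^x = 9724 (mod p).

Baby-step giant-step with m = ceil(sqrt(926)) = 31.
Baby table (7657^j mod 11113 for j=0..30):
  0:1  1:7657  2:8574  3:6627  4:981  5:10242  6:9666  7:11095
  8:6643  9:1250  10:2957  11:4568  12:4565  13:3820  14:324  15:2669
  16:10839  17:2339  18:6680  19:6734  20:9031  21:5281  22:7523  23:4932
  24:2350  25:2003  26:1031  27:4137  28:4959  29:9055  30:128
Giant step factor: 7657^(-31) ≡ 4250 (mod 11113).
Scan 9724·4250^i mod 11113 for i = 0, 1, …:
  i=0: 9724   i=1: 8866   i=2: 7430   i=3: 5467
  i=4: 8580   i=5: 3247   i=6: 8517   i=7: 2209
  i=8: 8878   i=9: 2865   i=10: 7515   i=11: 11101
  i=12: 4565
Match at i=12, j=12: x = 12·31 + 12 = 384.

384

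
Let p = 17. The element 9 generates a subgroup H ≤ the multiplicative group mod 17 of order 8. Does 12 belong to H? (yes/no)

no

⟨9⟩ has order 8; its elements mod 17 are {1, 2, 4, 8, 9, 13, 15, 16}.
12 is not in this set.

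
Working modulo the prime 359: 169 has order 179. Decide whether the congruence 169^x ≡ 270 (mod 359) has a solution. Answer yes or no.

270 ∈ ⟨169⟩ iff 270^179 ≡ 1 (mod 359), since |⟨169⟩| = 179.
270^179 mod 359 = 1.
Since 1 = 1, 270 lies in the subgroup.

yes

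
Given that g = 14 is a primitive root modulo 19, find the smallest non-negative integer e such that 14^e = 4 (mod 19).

8

Successive powers of 14 modulo 19:
  14^0=1  14^1=14  14^2=6  14^3=8  14^4=17  14^5=10
  14^6=7  14^7=3  14^8=4
So 14^8 ≡ 4 (mod 19), giving e = 8.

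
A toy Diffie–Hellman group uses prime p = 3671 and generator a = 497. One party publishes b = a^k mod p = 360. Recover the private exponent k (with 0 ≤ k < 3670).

1368

Baby-step giant-step with m = ceil(sqrt(3670)) = 61.
Baby table (497^j mod 3671 for j=0..60):
  0:1  1:497  2:1052  3:1562  4:1733  5:2287  6:2300  7:1419
  8:411  9:2362  10:2865  11:3228  12:89  13:181  14:1853  15:3191
  16:55  17:1638  18:2795  19:1477  20:3540  21:971  22:1686  23:954
  24:579  25:1425  26:3393  27:1332  28:1224  29:2613  30:2798  31:2968
  32:3025  33:1986  34:3214  35:473  36:137  37:2011  38:955  39:1076
  40:2477  41:1284  42:3065  43:3511  44:1242  45:546  46:3379  47:1716
  48:1180  49:2771  50:562  51:318  52:193  53:475  54:1131  55:444
  56:408  57:871  58:3380  59:2213  60:2232
Giant step factor: 497^(-61) ≡ 61 (mod 3671).
Scan 360·61^i mod 3671 for i = 0, 1, …:
  i=0: 360   i=1: 3605   i=2: 3316   i=3: 371
  i=4: 605   i=5: 195   i=6: 882   i=7: 2408
  i=8: 48   i=9: 2928     …   i=21: 3185
  i=22: 3393
Match at i=22, j=26: k = 22·61 + 26 = 1368.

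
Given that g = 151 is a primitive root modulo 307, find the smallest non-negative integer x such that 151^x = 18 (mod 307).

255

Baby-step giant-step with m = ceil(sqrt(306)) = 18.
Baby table (151^j mod 307 for j=0..17):
  0:1  1:151  2:83  3:253  4:135  5:123  6:153  7:78
  8:112  9:27  10:86  11:92  12:77  13:268  14:251  15:140
  16:264  17:261
Giant step factor: 151^(-18) ≡ 299 (mod 307).
Scan 18·299^i mod 307 for i = 0, 1, …:
  i=0: 18   i=1: 163   i=2: 231   i=3: 301
  i=4: 48   i=5: 230   i=6: 2   i=7: 291
  i=8: 128   i=9: 204     …   i=13: 237
  i=14: 253
Match at i=14, j=3: x = 14·18 + 3 = 255.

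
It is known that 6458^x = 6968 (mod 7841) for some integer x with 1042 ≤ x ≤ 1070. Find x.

Compute 6458^1042 mod 7841 = 6776, then multiply by 6458 repeatedly:
  6458^1042=6776  6458^1043=6628  6458^1044=7446  6458^1045=5256  6458^1046=7400
  6458^1047=6146  6458^1048=7567  6458^1049=2574  6458^1050=7813  6458^1051=7360
  6458^1052=6579  6458^1053=4644  6458^1054=6968
Found 6968 at exponent 1054.

1054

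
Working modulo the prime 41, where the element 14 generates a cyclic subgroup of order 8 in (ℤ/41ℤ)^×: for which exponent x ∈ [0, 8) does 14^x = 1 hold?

0

Successive powers of 14 modulo 41:
  14^0=1
So 14^0 ≡ 1 (mod 41), giving x = 0.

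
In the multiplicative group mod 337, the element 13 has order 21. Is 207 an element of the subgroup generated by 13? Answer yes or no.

no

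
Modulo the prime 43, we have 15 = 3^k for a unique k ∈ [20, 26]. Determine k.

26

Compute 3^20 mod 43 = 14, then multiply by 3 repeatedly:
  3^20=14  3^21=42  3^22=40  3^23=34  3^24=16
  3^25=5  3^26=15
Found 15 at exponent 26.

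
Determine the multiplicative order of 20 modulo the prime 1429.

The order of 20 must divide p − 1 = 1428 = 2^2 · 3 · 7 · 17.
Divisors: 1, 2, 3, 4, 6, 7, 12, 14, 17, 21, 28, 34, 42, 51, 68, 84, 102, 119, 204, 238, 357, 476, 714, 1428.
Check each in increasing order: 20^1 ≡ 20;  20^2 ≡ 400;  20^3 ≡ 855;  20^4 ≡ 1381;  20^6 ≡ 806;  20^7 ≡ 401;  20^12 ≡ 870;  20^14 ≡ 753;  20^17 ≡ 765;  20^21 ≡ 434;  20^28 ≡ 1125;  20^34 ≡ 764;  20^42 ≡ 1157;  20^51 ≡ 1428;  20^68 ≡ 664;  20^84 ≡ 1105;  20^102 ≡ 1.
Smallest exponent giving 1 is 102.

102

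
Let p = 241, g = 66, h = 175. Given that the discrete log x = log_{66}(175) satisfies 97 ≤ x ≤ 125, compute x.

121

Compute 66^97 mod 241 = 202, then multiply by 66 repeatedly:
  66^97=202  66^98=77  66^99=21  66^100=181  66^101=137
  66^102=125  66^103=56  66^104=81  66^105=44  66^106=12
  66^107=69  66^108=216  66^109=37  66^110=32  66^111=184
  66^112=94  66^113=179  66^114=5  66^115=89  66^116=90
  66^117=156  66^118=174  66^119=157  66^120=240  66^121=175
Found 175 at exponent 121.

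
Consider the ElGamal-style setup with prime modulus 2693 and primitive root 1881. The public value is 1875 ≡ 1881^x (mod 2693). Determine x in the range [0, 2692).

2313

Baby-step giant-step with m = ceil(sqrt(2692)) = 52.
Baby table (1881^j mod 2693 for j=0..51):
  0:1  1:1881  2:2252  3:2616  4:585  5:1641  6:543  7:736
  8:214  9:1277  10:2574  11:2373  12:1312  13:1084  14:403  15:1310
  16:15  17:1285  18:1464  19:1538  20:696  21:378  22:66  23:268
  24:517  25:304  26:908  27:586  28:829  29:102  30:659  31:799
  32:225  33:424  34:416  35:1526  36:2361  37:284  38:990  39:1327
  40:2369  41:1867  42:155  43:711  44:1663  45:1530  46:1806  47:1213
  48:682  49:974  50:854  51:1346
Giant step factor: 1881^(-52) ≡ 723 (mod 2693).
Scan 1875·723^i mod 2693 for i = 0, 1, …:
  i=0: 1875   i=1: 1046   i=2: 2218   i=3: 1279
  i=4: 1018   i=5: 825   i=6: 1322   i=7: 2484
  i=8: 2394   i=9: 1956     …   i=43: 2239
  i=44: 304
Match at i=44, j=25: x = 44·52 + 25 = 2313.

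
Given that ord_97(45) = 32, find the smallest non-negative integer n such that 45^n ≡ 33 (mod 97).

12

Successive powers of 45 modulo 97:
  45^0=1  45^1=45  45^2=85  45^3=42  45^4=47  45^5=78
  45^6=18  45^7=34  45^8=75  45^9=77  45^10=70  45^11=46
  45^12=33
So 45^12 ≡ 33 (mod 97), giving n = 12.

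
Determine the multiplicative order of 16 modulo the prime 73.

The order of 16 must divide p − 1 = 72 = 2^3 · 3^2.
Divisors: 1, 2, 3, 4, 6, 8, 9, 12, 18, 24, 36, 72.
Check each in increasing order: 16^1 ≡ 16;  16^2 ≡ 37;  16^3 ≡ 8;  16^4 ≡ 55;  16^6 ≡ 64;  16^8 ≡ 32;  16^9 ≡ 1.
Smallest exponent giving 1 is 9.

9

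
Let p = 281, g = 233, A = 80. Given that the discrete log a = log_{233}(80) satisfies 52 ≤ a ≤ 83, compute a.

66

Compute 233^52 mod 281 = 2, then multiply by 233 repeatedly:
  233^52=2  233^53=185  233^54=112  233^55=244  233^56=90
  233^57=176  233^58=263  233^59=21  233^60=116  233^61=52
  233^62=33  233^63=102  233^64=162  233^65=92  233^66=80
Found 80 at exponent 66.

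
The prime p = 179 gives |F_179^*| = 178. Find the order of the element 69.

178

The order of 69 must divide p − 1 = 178 = 2 · 89.
Divisors: 1, 2, 89, 178.
Check each in increasing order: 69^1 ≡ 69;  69^2 ≡ 107;  69^89 ≡ 178;  69^178 ≡ 1.
Smallest exponent giving 1 is 178.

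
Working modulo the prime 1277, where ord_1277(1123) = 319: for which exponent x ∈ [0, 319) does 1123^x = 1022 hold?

Baby-step giant-step with m = ceil(sqrt(319)) = 18.
Baby table (1123^j mod 1277 for j=0..17):
  0:1  1:1123  2:730  3:1233  4:391  5:1082  6:659  7:674
  8:918  9:375  10:992  11:472  12:101  13:1047  14:941  15:664
  16:1181  17:737
Giant step factor: 1123^(-18) ≡ 552 (mod 1277).
Scan 1022·552^i mod 1277 for i = 0, 1, …:
  i=0: 1022   i=1: 987   i=2: 822   i=3: 409
  i=4: 1016   i=5: 229   i=6: 1262   i=7: 659
Match at i=7, j=6: x = 7·18 + 6 = 132.

132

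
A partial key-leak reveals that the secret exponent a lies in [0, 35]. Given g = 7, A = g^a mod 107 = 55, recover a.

9

Compute 7^0 mod 107 = 1, then multiply by 7 repeatedly:
  7^0=1  7^1=7  7^2=49  7^3=22  7^4=47
  7^5=8  7^6=56  7^7=71  7^8=69  7^9=55
Found 55 at exponent 9.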